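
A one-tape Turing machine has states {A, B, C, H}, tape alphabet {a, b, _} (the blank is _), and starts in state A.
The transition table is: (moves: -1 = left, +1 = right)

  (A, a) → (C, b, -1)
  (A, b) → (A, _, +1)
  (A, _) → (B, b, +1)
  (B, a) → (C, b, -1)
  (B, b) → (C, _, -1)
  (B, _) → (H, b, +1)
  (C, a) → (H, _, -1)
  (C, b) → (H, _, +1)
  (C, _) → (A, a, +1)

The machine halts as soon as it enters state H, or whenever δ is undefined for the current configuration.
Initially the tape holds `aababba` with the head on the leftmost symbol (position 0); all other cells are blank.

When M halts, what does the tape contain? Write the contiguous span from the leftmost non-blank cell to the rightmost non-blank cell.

state=A head=0 tape=_[a]ababba___   (A,a)→(C,b,-1)
state=C head=-1 tape=[_]bababba___   (C,_)→(A,a,+1)
state=A head=0 tape=a[b]ababba___   (A,b)→(A,_,+1)
state=A head=1 tape=a_[a]babba___   (A,a)→(C,b,-1)
state=C head=0 tape=a[_]bbabba___   (C,_)→(A,a,+1)
state=A head=1 tape=aa[b]babba___   (A,b)→(A,_,+1)
state=A head=2 tape=aa_[b]abba___   (A,b)→(A,_,+1)
state=A head=3 tape=aa__[a]bba___   (A,a)→(C,b,-1)
state=C head=2 tape=aa_[_]bbba___   (C,_)→(A,a,+1)
state=A head=3 tape=aa_a[b]bba___   (A,b)→(A,_,+1)
state=A head=4 tape=aa_a_[b]ba___   (A,b)→(A,_,+1)
state=A head=5 tape=aa_a__[b]a___   (A,b)→(A,_,+1)
state=A head=6 tape=aa_a___[a]___   (A,a)→(C,b,-1)
state=C head=5 tape=aa_a__[_]b___   (C,_)→(A,a,+1)
state=A head=6 tape=aa_a__a[b]___   (A,b)→(A,_,+1)
state=A head=7 tape=aa_a__a_[_]__   (A,_)→(B,b,+1)
state=B head=8 tape=aa_a__a_b[_]_   (B,_)→(H,b,+1)
state=H head=9 tape=aa_a__a_bb[_]
The non-blank tape span at halt is aa_a__a_bb.

aa_a__a_bb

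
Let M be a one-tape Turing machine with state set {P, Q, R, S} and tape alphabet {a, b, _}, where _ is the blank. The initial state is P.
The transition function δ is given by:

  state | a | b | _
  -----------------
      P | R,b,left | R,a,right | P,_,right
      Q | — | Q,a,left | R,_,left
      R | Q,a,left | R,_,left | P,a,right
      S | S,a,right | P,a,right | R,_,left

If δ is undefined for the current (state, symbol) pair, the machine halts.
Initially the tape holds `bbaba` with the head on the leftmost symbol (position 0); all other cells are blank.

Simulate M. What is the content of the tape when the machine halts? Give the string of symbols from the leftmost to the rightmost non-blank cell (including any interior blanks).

P | __[b]baba   read b → write a, move right, go to R
R | __a[b]aba   read b → write _, move left, go to R
R | __[a]_aba   read a → write a, move left, go to Q
Q | _[_]a_aba   read _ → write _, move left, go to R
R | [_]_a_aba   read _ → write a, move right, go to P
P | a[_]a_aba   read _ → write _, move right, go to P
P | a_[a]_aba   read a → write b, move left, go to R
R | a[_]b_aba   read _ → write a, move right, go to P
P | aa[b]_aba   read b → write a, move right, go to R
R | aaa[_]aba   read _ → write a, move right, go to P
P | aaaa[a]ba   read a → write b, move left, go to R
R | aaa[a]bba   read a → write a, move left, go to Q
Q | aa[a]abba
The non-blank tape span at halt is aaaabba.

aaaabba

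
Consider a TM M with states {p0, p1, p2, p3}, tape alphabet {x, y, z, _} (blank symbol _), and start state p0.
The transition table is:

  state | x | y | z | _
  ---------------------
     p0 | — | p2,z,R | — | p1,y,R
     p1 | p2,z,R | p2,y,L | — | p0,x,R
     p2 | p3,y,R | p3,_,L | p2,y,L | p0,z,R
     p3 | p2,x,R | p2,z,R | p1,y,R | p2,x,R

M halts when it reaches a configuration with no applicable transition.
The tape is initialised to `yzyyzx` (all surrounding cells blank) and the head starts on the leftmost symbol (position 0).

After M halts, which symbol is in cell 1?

x

p0 | _[y]zyyzx   read y → write z, move R, go to p2
p2 | _z[z]yyzx   read z → write y, move L, go to p2
p2 | _[z]yyyzx   read z → write y, move L, go to p2
p2 | [_]yyyyzx   read _ → write z, move R, go to p0
p0 | z[y]yyyzx   read y → write z, move R, go to p2
p2 | zz[y]yyzx   read y → write _, move L, go to p3
p3 | z[z]_yyzx   read z → write y, move R, go to p1
p1 | zy[_]yyzx   read _ → write x, move R, go to p0
p0 | zyx[y]yzx   read y → write z, move R, go to p2
p2 | zyxz[y]zx   read y → write _, move L, go to p3
p3 | zyx[z]_zx   read z → write y, move R, go to p1
p1 | zyxy[_]zx   read _ → write x, move R, go to p0
p0 | zyxyx[z]x
Cell 1 holds x when M halts.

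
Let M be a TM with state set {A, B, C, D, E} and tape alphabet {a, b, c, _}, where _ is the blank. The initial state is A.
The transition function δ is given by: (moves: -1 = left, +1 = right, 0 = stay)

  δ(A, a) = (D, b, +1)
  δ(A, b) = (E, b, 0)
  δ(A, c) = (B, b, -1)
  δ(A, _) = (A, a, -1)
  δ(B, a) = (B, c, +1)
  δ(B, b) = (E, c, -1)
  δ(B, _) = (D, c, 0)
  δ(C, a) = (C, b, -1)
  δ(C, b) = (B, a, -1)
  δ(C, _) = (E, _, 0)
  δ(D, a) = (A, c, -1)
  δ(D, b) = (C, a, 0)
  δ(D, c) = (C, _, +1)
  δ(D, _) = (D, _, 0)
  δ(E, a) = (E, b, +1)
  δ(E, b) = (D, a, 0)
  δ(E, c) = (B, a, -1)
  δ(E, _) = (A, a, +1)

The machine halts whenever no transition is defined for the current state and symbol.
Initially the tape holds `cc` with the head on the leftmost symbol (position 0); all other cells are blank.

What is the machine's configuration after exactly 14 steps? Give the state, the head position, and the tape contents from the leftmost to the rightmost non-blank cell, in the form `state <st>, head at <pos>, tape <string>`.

state C, head at 1, tape b_c

state=A head=0 tape=_[c]c   (A,c)→(B,b,-1)
state=B head=-1 tape=[_]bc   (B,_)→(D,c,0)
state=D head=-1 tape=[c]bc   (D,c)→(C,_,+1)
state=C head=0 tape=_[b]c   (C,b)→(B,a,-1)
state=B head=-1 tape=[_]ac   (B,_)→(D,c,0)
state=D head=-1 tape=[c]ac   (D,c)→(C,_,+1)
state=C head=0 tape=_[a]c   (C,a)→(C,b,-1)
state=C head=-1 tape=[_]bc   (C,_)→(E,_,0)
state=E head=-1 tape=[_]bc   (E,_)→(A,a,+1)
state=A head=0 tape=a[b]c   (A,b)→(E,b,0)
state=E head=0 tape=a[b]c   (E,b)→(D,a,0)
state=D head=0 tape=a[a]c   (D,a)→(A,c,-1)
state=A head=-1 tape=[a]cc   (A,a)→(D,b,+1)
state=D head=0 tape=b[c]c   (D,c)→(C,_,+1)
state=C head=1 tape=b_[c]
After 14 steps: state C, head at 1, tape b_c.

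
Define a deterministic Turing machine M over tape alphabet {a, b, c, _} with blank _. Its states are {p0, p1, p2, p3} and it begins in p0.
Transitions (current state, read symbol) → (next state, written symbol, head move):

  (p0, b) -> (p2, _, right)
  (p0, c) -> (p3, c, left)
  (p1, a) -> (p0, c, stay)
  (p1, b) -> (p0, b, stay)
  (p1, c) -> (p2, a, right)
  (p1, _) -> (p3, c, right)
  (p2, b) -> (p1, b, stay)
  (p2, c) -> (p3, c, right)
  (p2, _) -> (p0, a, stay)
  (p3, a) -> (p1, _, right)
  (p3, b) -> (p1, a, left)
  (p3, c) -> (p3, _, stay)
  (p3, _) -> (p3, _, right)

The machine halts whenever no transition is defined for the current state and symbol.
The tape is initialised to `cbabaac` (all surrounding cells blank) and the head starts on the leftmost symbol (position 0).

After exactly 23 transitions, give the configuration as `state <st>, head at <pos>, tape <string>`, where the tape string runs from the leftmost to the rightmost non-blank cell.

state=p0 head=0 tape=_[c]babaac_   (p0,c)→(p3,c,left)
state=p3 head=-1 tape=[_]cbabaac_   (p3,_)→(p3,_,right)
state=p3 head=0 tape=_[c]babaac_   (p3,c)→(p3,_,stay)
state=p3 head=0 tape=_[_]babaac_   (p3,_)→(p3,_,right)
state=p3 head=1 tape=__[b]abaac_   (p3,b)→(p1,a,left)
state=p1 head=0 tape=_[_]aabaac_   (p1,_)→(p3,c,right)
state=p3 head=1 tape=_c[a]abaac_   (p3,a)→(p1,_,right)
state=p1 head=2 tape=_c_[a]baac_   (p1,a)→(p0,c,stay)
state=p0 head=2 tape=_c_[c]baac_   (p0,c)→(p3,c,left)
state=p3 head=1 tape=_c[_]cbaac_   (p3,_)→(p3,_,right)
state=p3 head=2 tape=_c_[c]baac_   (p3,c)→(p3,_,stay)
state=p3 head=2 tape=_c_[_]baac_   (p3,_)→(p3,_,right)
state=p3 head=3 tape=_c__[b]aac_   (p3,b)→(p1,a,left)
state=p1 head=2 tape=_c_[_]aaac_   (p1,_)→(p3,c,right)
state=p3 head=3 tape=_c_c[a]aac_   (p3,a)→(p1,_,right)
state=p1 head=4 tape=_c_c_[a]ac_   (p1,a)→(p0,c,stay)
state=p0 head=4 tape=_c_c_[c]ac_   (p0,c)→(p3,c,left)
state=p3 head=3 tape=_c_c[_]cac_   (p3,_)→(p3,_,right)
state=p3 head=4 tape=_c_c_[c]ac_   (p3,c)→(p3,_,stay)
state=p3 head=4 tape=_c_c_[_]ac_   (p3,_)→(p3,_,right)
state=p3 head=5 tape=_c_c__[a]c_   (p3,a)→(p1,_,right)
state=p1 head=6 tape=_c_c___[c]_   (p1,c)→(p2,a,right)
state=p2 head=7 tape=_c_c___a[_]   (p2,_)→(p0,a,stay)
state=p0 head=7 tape=_c_c___a[a]
After 23 steps: state p0, head at 7, tape c_c___aa.

state p0, head at 7, tape c_c___aa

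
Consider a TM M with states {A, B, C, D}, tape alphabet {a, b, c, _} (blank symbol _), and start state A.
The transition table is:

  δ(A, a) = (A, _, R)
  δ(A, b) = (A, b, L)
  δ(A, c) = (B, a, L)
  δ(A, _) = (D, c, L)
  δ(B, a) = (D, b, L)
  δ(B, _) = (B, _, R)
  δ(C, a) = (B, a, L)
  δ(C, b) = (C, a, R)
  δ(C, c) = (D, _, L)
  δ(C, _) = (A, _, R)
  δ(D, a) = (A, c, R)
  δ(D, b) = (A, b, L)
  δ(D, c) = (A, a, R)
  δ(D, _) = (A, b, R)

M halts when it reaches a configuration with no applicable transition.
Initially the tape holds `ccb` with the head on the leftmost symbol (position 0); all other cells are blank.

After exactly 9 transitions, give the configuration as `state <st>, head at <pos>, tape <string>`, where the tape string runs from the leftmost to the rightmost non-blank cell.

state B, head at -3, tape babbcb

A | ___[c]cb   read c → write a, move L, go to B
B | __[_]acb   read _ → write _, move R, go to B
B | ___[a]cb   read a → write b, move L, go to D
D | __[_]bcb   read _ → write b, move R, go to A
A | __b[b]cb   read b → write b, move L, go to A
A | __[b]bcb   read b → write b, move L, go to A
A | _[_]bbcb   read _ → write c, move L, go to D
D | [_]cbbcb   read _ → write b, move R, go to A
A | b[c]bbcb   read c → write a, move L, go to B
B | [b]abbcb
After 9 steps: state B, head at -3, tape babbcb.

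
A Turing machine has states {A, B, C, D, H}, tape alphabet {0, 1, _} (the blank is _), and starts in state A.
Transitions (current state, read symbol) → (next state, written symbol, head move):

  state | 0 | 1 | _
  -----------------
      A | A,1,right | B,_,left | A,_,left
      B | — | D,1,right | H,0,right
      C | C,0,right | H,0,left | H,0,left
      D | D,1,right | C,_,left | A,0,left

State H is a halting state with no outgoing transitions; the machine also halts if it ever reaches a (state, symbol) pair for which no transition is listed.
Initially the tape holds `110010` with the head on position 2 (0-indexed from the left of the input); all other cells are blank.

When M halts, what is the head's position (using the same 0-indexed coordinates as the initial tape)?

state=A head=2 tape=_11[0]010   (A,0)→(A,1,right)
state=A head=3 tape=_111[0]10   (A,0)→(A,1,right)
state=A head=4 tape=_1111[1]0   (A,1)→(B,_,left)
state=B head=3 tape=_111[1]_0   (B,1)→(D,1,right)
state=D head=4 tape=_1111[_]0   (D,_)→(A,0,left)
state=A head=3 tape=_111[1]00   (A,1)→(B,_,left)
state=B head=2 tape=_11[1]_00   (B,1)→(D,1,right)
state=D head=3 tape=_111[_]00   (D,_)→(A,0,left)
state=A head=2 tape=_11[1]000   (A,1)→(B,_,left)
state=B head=1 tape=_1[1]_000   (B,1)→(D,1,right)
state=D head=2 tape=_11[_]000   (D,_)→(A,0,left)
state=A head=1 tape=_1[1]0000   (A,1)→(B,_,left)
state=B head=0 tape=_[1]_0000   (B,1)→(D,1,right)
state=D head=1 tape=_1[_]0000   (D,_)→(A,0,left)
state=A head=0 tape=_[1]00000   (A,1)→(B,_,left)
state=B head=-1 tape=[_]_00000   (B,_)→(H,0,right)
state=H head=0 tape=0[_]00000
At halt the head is at cell 0.

0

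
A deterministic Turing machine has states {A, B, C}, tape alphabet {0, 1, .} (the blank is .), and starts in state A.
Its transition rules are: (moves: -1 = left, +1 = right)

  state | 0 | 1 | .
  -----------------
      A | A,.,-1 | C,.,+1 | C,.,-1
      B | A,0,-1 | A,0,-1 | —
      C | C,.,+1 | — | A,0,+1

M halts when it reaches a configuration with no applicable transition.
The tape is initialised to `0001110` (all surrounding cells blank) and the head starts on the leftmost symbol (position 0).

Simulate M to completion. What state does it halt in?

A | ..[0]001110   read 0 → write ., move -1, go to A
A | .[.].001110   read . → write ., move -1, go to C
C | [.]..001110   read . → write 0, move +1, go to A
A | 0[.].001110   read . → write ., move -1, go to C
C | [0]..001110   read 0 → write ., move +1, go to C
C | .[.].001110   read . → write 0, move +1, go to A
A | .0[.]001110   read . → write ., move -1, go to C
C | .[0].001110   read 0 → write ., move +1, go to C
C | ..[.]001110   read . → write 0, move +1, go to A
A | ..0[0]01110   read 0 → write ., move -1, go to A
A | ..[0].01110   read 0 → write ., move -1, go to A
A | .[.]..01110   read . → write ., move -1, go to C
C | [.]...01110   read . → write 0, move +1, go to A
A | 0[.]..01110   read . → write ., move -1, go to C
C | [0]...01110   read 0 → write ., move +1, go to C
C | .[.]..01110   read . → write 0, move +1, go to A
A | .0[.].01110   read . → write ., move -1, go to C
C | .[0]..01110   read 0 → write ., move +1, go to C
C | ..[.].01110   read . → write 0, move +1, go to A
A | ..0[.]01110   read . → write ., move -1, go to C
C | ..[0].01110   read 0 → write ., move +1, go to C
C | ...[.]01110   read . → write 0, move +1, go to A
A | ...0[0]1110   read 0 → write ., move -1, go to A
A | ...[0].1110   read 0 → write ., move -1, go to A
A | ..[.]..1110   read . → write ., move -1, go to C
C | .[.]...1110   read . → write 0, move +1, go to A
A | .0[.]..1110   read . → write ., move -1, go to C
C | .[0]...1110   read 0 → write ., move +1, go to C
C | ..[.]..1110   read . → write 0, move +1, go to A
A | ..0[.].1110   read . → write ., move -1, go to C
C | ..[0]..1110   read 0 → write ., move +1, go to C
C | ...[.].1110   read . → write 0, move +1, go to A
A | ...0[.]1110   read . → write ., move -1, go to C
C | ...[0].1110   read 0 → write ., move +1, go to C
C | ....[.]1110   read . → write 0, move +1, go to A
A | ....0[1]110   read 1 → write ., move +1, go to C
C | ....0.[1]10
No transition is defined for (C, 1); M halts in state C.

C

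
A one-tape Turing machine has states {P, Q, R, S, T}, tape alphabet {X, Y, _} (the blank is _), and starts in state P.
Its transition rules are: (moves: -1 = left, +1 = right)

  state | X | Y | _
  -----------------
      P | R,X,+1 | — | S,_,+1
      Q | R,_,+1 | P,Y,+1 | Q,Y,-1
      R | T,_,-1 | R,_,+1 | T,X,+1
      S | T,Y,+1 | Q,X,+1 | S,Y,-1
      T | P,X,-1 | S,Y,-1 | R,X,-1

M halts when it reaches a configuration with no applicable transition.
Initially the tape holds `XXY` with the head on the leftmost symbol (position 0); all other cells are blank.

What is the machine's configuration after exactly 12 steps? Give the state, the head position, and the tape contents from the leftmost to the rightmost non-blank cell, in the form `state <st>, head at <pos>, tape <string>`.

state R, head at 0, tape XX_Y

state=P head=0 tape=_[X]XY   (P,X)→(R,X,+1)
state=R head=1 tape=_X[X]Y   (R,X)→(T,_,-1)
state=T head=0 tape=_[X]_Y   (T,X)→(P,X,-1)
state=P head=-1 tape=[_]X_Y   (P,_)→(S,_,+1)
state=S head=0 tape=_[X]_Y   (S,X)→(T,Y,+1)
state=T head=1 tape=_Y[_]Y   (T,_)→(R,X,-1)
state=R head=0 tape=_[Y]XY   (R,Y)→(R,_,+1)
state=R head=1 tape=__[X]Y   (R,X)→(T,_,-1)
state=T head=0 tape=_[_]_Y   (T,_)→(R,X,-1)
state=R head=-1 tape=[_]X_Y   (R,_)→(T,X,+1)
state=T head=0 tape=X[X]_Y   (T,X)→(P,X,-1)
state=P head=-1 tape=[X]X_Y   (P,X)→(R,X,+1)
state=R head=0 tape=X[X]_Y
After 12 steps: state R, head at 0, tape XX_Y.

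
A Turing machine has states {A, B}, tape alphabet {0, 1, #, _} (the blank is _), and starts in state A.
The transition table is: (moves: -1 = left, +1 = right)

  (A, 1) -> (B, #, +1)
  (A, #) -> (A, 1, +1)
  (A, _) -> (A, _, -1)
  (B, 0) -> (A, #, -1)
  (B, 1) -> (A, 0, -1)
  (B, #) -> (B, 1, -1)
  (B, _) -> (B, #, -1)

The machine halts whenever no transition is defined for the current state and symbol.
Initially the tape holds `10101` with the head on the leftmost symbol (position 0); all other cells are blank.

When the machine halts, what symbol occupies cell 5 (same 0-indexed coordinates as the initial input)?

state=A head=0 tape=[1]0101_   (A,1)→(B,#,+1)
state=B head=1 tape=#[0]101_   (B,0)→(A,#,-1)
state=A head=0 tape=[#]#101_   (A,#)→(A,1,+1)
state=A head=1 tape=1[#]101_   (A,#)→(A,1,+1)
state=A head=2 tape=11[1]01_   (A,1)→(B,#,+1)
state=B head=3 tape=11#[0]1_   (B,0)→(A,#,-1)
state=A head=2 tape=11[#]#1_   (A,#)→(A,1,+1)
state=A head=3 tape=111[#]1_   (A,#)→(A,1,+1)
state=A head=4 tape=1111[1]_   (A,1)→(B,#,+1)
state=B head=5 tape=1111#[_]   (B,_)→(B,#,-1)
state=B head=4 tape=1111[#]#   (B,#)→(B,1,-1)
state=B head=3 tape=111[1]1#   (B,1)→(A,0,-1)
state=A head=2 tape=11[1]01#   (A,1)→(B,#,+1)
state=B head=3 tape=11#[0]1#   (B,0)→(A,#,-1)
state=A head=2 tape=11[#]#1#   (A,#)→(A,1,+1)
state=A head=3 tape=111[#]1#   (A,#)→(A,1,+1)
state=A head=4 tape=1111[1]#   (A,1)→(B,#,+1)
state=B head=5 tape=1111#[#]   (B,#)→(B,1,-1)
state=B head=4 tape=1111[#]1   (B,#)→(B,1,-1)
state=B head=3 tape=111[1]11   (B,1)→(A,0,-1)
state=A head=2 tape=11[1]011   (A,1)→(B,#,+1)
state=B head=3 tape=11#[0]11   (B,0)→(A,#,-1)
state=A head=2 tape=11[#]#11   (A,#)→(A,1,+1)
state=A head=3 tape=111[#]11   (A,#)→(A,1,+1)
state=A head=4 tape=1111[1]1   (A,1)→(B,#,+1)
state=B head=5 tape=1111#[1]   (B,1)→(A,0,-1)
state=A head=4 tape=1111[#]0   (A,#)→(A,1,+1)
state=A head=5 tape=11111[0]
Cell 5 holds 0 when M halts.

0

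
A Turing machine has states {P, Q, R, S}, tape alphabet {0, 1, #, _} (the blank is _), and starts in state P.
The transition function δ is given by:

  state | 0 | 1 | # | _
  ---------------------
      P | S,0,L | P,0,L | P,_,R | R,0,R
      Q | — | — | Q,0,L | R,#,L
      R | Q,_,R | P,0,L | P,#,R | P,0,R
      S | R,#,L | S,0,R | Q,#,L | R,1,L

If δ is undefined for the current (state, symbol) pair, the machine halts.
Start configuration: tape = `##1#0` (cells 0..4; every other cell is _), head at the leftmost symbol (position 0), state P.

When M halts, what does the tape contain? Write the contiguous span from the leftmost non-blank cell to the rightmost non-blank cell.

1000

state=P head=0 tape=[#]#1#0   (P,#)→(P,_,R)
state=P head=1 tape=_[#]1#0   (P,#)→(P,_,R)
state=P head=2 tape=__[1]#0   (P,1)→(P,0,L)
state=P head=1 tape=_[_]0#0   (P,_)→(R,0,R)
state=R head=2 tape=_0[0]#0   (R,0)→(Q,_,R)
state=Q head=3 tape=_0_[#]0   (Q,#)→(Q,0,L)
state=Q head=2 tape=_0[_]00   (Q,_)→(R,#,L)
state=R head=1 tape=_[0]#00   (R,0)→(Q,_,R)
state=Q head=2 tape=__[#]00   (Q,#)→(Q,0,L)
state=Q head=1 tape=_[_]000   (Q,_)→(R,#,L)
state=R head=0 tape=[_]#000   (R,_)→(P,0,R)
state=P head=1 tape=0[#]000   (P,#)→(P,_,R)
state=P head=2 tape=0_[0]00   (P,0)→(S,0,L)
state=S head=1 tape=0[_]000   (S,_)→(R,1,L)
state=R head=0 tape=[0]1000   (R,0)→(Q,_,R)
state=Q head=1 tape=_[1]000
The non-blank tape span at halt is 1000.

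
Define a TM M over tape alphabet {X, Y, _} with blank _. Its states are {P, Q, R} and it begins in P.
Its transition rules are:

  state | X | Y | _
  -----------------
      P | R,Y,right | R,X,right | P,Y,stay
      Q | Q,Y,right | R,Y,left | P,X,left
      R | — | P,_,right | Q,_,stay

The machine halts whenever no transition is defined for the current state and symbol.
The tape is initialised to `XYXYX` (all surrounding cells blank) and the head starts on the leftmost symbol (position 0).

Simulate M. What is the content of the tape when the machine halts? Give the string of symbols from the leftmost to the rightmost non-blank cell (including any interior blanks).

state=P head=0 tape=[X]YXYX_   (P,X)→(R,Y,right)
state=R head=1 tape=Y[Y]XYX_   (R,Y)→(P,_,right)
state=P head=2 tape=Y_[X]YX_   (P,X)→(R,Y,right)
state=R head=3 tape=Y_Y[Y]X_   (R,Y)→(P,_,right)
state=P head=4 tape=Y_Y_[X]_   (P,X)→(R,Y,right)
state=R head=5 tape=Y_Y_Y[_]   (R,_)→(Q,_,stay)
state=Q head=5 tape=Y_Y_Y[_]   (Q,_)→(P,X,left)
state=P head=4 tape=Y_Y_[Y]X   (P,Y)→(R,X,right)
state=R head=5 tape=Y_Y_X[X]
The non-blank tape span at halt is Y_Y_XX.

Y_Y_XX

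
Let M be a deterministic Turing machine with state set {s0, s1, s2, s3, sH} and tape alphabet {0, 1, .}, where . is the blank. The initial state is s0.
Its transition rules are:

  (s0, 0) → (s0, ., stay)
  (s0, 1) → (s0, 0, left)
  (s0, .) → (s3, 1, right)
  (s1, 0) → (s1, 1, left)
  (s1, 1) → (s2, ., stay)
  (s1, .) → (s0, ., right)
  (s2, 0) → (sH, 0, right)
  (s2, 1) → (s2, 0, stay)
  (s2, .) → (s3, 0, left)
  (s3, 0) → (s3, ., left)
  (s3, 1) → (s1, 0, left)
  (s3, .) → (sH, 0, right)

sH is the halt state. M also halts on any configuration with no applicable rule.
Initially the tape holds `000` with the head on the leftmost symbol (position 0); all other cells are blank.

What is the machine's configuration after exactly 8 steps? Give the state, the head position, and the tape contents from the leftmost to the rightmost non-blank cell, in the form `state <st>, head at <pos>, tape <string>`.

state sH, head at 2, tape 100

s0 | .[0]00   read 0 → write ., move stay, go to s0
s0 | .[.]00   read . → write 1, move right, go to s3
s3 | .1[0]0   read 0 → write ., move left, go to s3
s3 | .[1].0   read 1 → write 0, move left, go to s1
s1 | [.]0.0   read . → write ., move right, go to s0
s0 | .[0].0   read 0 → write ., move stay, go to s0
s0 | .[.].0   read . → write 1, move right, go to s3
s3 | .1[.]0   read . → write 0, move right, go to sH
sH | .10[0]
After 8 steps: state sH, head at 2, tape 100.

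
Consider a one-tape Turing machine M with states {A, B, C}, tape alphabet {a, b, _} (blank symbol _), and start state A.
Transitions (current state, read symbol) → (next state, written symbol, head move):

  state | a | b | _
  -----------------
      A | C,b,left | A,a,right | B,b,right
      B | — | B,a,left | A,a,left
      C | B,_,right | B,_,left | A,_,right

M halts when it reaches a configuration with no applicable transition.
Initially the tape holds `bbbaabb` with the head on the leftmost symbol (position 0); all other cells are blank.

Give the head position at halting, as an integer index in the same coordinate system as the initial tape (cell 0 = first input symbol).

0

state=A head=0 tape=_[b]bbaabb   (A,b)→(A,a,right)
state=A head=1 tape=_a[b]baabb   (A,b)→(A,a,right)
state=A head=2 tape=_aa[b]aabb   (A,b)→(A,a,right)
state=A head=3 tape=_aaa[a]abb   (A,a)→(C,b,left)
state=C head=2 tape=_aa[a]babb   (C,a)→(B,_,right)
state=B head=3 tape=_aa_[b]abb   (B,b)→(B,a,left)
state=B head=2 tape=_aa[_]aabb   (B,_)→(A,a,left)
state=A head=1 tape=_a[a]aaabb   (A,a)→(C,b,left)
state=C head=0 tape=_[a]baaabb   (C,a)→(B,_,right)
state=B head=1 tape=__[b]aaabb   (B,b)→(B,a,left)
state=B head=0 tape=_[_]aaaabb   (B,_)→(A,a,left)
state=A head=-1 tape=[_]aaaaabb   (A,_)→(B,b,right)
state=B head=0 tape=b[a]aaaabb
At halt the head is at cell 0.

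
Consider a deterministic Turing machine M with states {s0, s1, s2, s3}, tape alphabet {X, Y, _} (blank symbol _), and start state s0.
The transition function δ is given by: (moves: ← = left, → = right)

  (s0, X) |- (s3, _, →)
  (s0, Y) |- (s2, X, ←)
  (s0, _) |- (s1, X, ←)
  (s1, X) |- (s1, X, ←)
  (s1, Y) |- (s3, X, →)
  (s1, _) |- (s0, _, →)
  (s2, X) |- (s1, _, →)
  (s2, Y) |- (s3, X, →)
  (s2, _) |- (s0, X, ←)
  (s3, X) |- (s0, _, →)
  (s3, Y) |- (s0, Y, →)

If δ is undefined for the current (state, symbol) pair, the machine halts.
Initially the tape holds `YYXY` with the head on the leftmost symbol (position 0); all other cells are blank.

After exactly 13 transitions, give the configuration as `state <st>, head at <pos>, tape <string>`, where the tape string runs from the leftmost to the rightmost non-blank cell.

s0 | ___[Y]YXY__   read Y → write X, move ←, go to s2
s2 | __[_]XYXY__   read _ → write X, move ←, go to s0
s0 | _[_]XXYXY__   read _ → write X, move ←, go to s1
s1 | [_]XXXYXY__   read _ → write _, move →, go to s0
s0 | _[X]XXYXY__   read X → write _, move →, go to s3
s3 | __[X]XYXY__   read X → write _, move →, go to s0
s0 | ___[X]YXY__   read X → write _, move →, go to s3
s3 | ____[Y]XY__   read Y → write Y, move →, go to s0
s0 | ____Y[X]Y__   read X → write _, move →, go to s3
s3 | ____Y_[Y]__   read Y → write Y, move →, go to s0
s0 | ____Y_Y[_]_   read _ → write X, move ←, go to s1
s1 | ____Y_[Y]X_   read Y → write X, move →, go to s3
s3 | ____Y_X[X]_   read X → write _, move →, go to s0
s0 | ____Y_X_[_]
After 13 steps: state s0, head at 5, tape Y_X.

state s0, head at 5, tape Y_X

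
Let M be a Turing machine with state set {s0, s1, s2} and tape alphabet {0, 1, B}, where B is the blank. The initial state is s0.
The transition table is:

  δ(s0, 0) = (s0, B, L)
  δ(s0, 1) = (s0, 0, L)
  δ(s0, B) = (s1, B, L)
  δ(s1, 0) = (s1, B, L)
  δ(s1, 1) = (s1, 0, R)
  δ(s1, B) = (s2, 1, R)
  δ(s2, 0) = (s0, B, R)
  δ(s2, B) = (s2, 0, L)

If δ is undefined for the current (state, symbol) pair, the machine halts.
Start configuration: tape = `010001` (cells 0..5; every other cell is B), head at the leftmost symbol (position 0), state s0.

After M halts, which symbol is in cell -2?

1

s0 | BB[0]10001   read 0 → write B, move L, go to s0
s0 | B[B]B10001   read B → write B, move L, go to s1
s1 | [B]BB10001   read B → write 1, move R, go to s2
s2 | 1[B]B10001   read B → write 0, move L, go to s2
s2 | [1]0B10001
Cell -2 holds 1 when M halts.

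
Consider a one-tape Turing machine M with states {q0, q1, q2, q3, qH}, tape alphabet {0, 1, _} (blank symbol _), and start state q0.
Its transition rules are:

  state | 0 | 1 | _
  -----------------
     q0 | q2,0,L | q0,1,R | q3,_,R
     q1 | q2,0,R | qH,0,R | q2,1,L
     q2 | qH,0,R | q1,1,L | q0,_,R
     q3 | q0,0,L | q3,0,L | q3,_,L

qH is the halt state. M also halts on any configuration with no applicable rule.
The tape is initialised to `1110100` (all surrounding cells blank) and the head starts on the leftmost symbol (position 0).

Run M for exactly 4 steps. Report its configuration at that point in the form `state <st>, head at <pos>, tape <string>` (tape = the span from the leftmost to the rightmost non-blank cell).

state q2, head at 2, tape 1110100

state=q0 head=0 tape=[1]110100   (q0,1)→(q0,1,R)
state=q0 head=1 tape=1[1]10100   (q0,1)→(q0,1,R)
state=q0 head=2 tape=11[1]0100   (q0,1)→(q0,1,R)
state=q0 head=3 tape=111[0]100   (q0,0)→(q2,0,L)
state=q2 head=2 tape=11[1]0100
After 4 steps: state q2, head at 2, tape 1110100.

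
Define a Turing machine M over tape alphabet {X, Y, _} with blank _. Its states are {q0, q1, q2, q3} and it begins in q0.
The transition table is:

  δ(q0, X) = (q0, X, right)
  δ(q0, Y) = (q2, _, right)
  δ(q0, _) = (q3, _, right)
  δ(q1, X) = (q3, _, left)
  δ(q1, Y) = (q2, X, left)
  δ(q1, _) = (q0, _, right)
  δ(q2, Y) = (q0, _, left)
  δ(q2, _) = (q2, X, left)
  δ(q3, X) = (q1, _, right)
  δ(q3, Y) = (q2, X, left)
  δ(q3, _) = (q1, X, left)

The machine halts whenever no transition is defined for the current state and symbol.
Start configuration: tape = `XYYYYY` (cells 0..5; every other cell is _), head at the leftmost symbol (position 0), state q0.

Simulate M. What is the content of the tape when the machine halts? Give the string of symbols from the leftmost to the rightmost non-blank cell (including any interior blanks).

X_X_XXX

state=q0 head=0 tape=[X]YYYYY_   (q0,X)→(q0,X,right)
state=q0 head=1 tape=X[Y]YYYY_   (q0,Y)→(q2,_,right)
state=q2 head=2 tape=X_[Y]YYY_   (q2,Y)→(q0,_,left)
state=q0 head=1 tape=X[_]_YYY_   (q0,_)→(q3,_,right)
state=q3 head=2 tape=X_[_]YYY_   (q3,_)→(q1,X,left)
state=q1 head=1 tape=X[_]XYYY_   (q1,_)→(q0,_,right)
state=q0 head=2 tape=X_[X]YYY_   (q0,X)→(q0,X,right)
state=q0 head=3 tape=X_X[Y]YY_   (q0,Y)→(q2,_,right)
state=q2 head=4 tape=X_X_[Y]Y_   (q2,Y)→(q0,_,left)
state=q0 head=3 tape=X_X[_]_Y_   (q0,_)→(q3,_,right)
state=q3 head=4 tape=X_X_[_]Y_   (q3,_)→(q1,X,left)
state=q1 head=3 tape=X_X[_]XY_   (q1,_)→(q0,_,right)
state=q0 head=4 tape=X_X_[X]Y_   (q0,X)→(q0,X,right)
state=q0 head=5 tape=X_X_X[Y]_   (q0,Y)→(q2,_,right)
state=q2 head=6 tape=X_X_X_[_]   (q2,_)→(q2,X,left)
state=q2 head=5 tape=X_X_X[_]X   (q2,_)→(q2,X,left)
state=q2 head=4 tape=X_X_[X]XX
The non-blank tape span at halt is X_X_XXX.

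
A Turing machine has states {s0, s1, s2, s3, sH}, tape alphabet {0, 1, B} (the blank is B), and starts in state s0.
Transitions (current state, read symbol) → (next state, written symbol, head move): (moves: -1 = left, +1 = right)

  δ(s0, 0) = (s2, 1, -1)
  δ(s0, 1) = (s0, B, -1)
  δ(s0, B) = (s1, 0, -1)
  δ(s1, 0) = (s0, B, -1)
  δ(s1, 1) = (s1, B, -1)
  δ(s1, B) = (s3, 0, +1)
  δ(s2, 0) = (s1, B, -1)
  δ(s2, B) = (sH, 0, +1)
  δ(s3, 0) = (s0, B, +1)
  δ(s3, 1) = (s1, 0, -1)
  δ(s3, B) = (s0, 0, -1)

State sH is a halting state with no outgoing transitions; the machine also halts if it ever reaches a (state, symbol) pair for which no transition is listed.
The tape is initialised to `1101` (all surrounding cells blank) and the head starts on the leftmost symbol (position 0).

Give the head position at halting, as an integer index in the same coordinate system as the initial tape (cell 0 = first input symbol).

-2

s0 | BBB[1]101   read 1 → write B, move -1, go to s0
s0 | BB[B]B101   read B → write 0, move -1, go to s1
s1 | B[B]0B101   read B → write 0, move +1, go to s3
s3 | B0[0]B101   read 0 → write B, move +1, go to s0
s0 | B0B[B]101   read B → write 0, move -1, go to s1
s1 | B0[B]0101   read B → write 0, move +1, go to s3
s3 | B00[0]101   read 0 → write B, move +1, go to s0
s0 | B00B[1]01   read 1 → write B, move -1, go to s0
s0 | B00[B]B01   read B → write 0, move -1, go to s1
s1 | B0[0]0B01   read 0 → write B, move -1, go to s0
s0 | B[0]B0B01   read 0 → write 1, move -1, go to s2
s2 | [B]1B0B01   read B → write 0, move +1, go to sH
sH | 0[1]B0B01
At halt the head is at cell -2.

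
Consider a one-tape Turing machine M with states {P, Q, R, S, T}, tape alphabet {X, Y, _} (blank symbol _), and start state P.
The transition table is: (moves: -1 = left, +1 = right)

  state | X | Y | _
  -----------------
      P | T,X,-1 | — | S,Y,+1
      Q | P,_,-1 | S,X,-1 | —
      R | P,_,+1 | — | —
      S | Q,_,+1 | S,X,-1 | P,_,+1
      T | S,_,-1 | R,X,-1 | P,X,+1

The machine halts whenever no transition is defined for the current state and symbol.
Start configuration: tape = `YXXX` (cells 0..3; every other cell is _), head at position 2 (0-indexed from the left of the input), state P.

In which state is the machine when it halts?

state=P head=2 tape=__YX[X]X   (P,X)→(T,X,-1)
state=T head=1 tape=__Y[X]XX   (T,X)→(S,_,-1)
state=S head=0 tape=__[Y]_XX   (S,Y)→(S,X,-1)
state=S head=-1 tape=_[_]X_XX   (S,_)→(P,_,+1)
state=P head=0 tape=__[X]_XX   (P,X)→(T,X,-1)
state=T head=-1 tape=_[_]X_XX   (T,_)→(P,X,+1)
state=P head=0 tape=_X[X]_XX   (P,X)→(T,X,-1)
state=T head=-1 tape=_[X]X_XX   (T,X)→(S,_,-1)
state=S head=-2 tape=[_]_X_XX   (S,_)→(P,_,+1)
state=P head=-1 tape=_[_]X_XX   (P,_)→(S,Y,+1)
state=S head=0 tape=_Y[X]_XX   (S,X)→(Q,_,+1)
state=Q head=1 tape=_Y_[_]XX
No transition is defined for (Q, _); M halts in state Q.

Q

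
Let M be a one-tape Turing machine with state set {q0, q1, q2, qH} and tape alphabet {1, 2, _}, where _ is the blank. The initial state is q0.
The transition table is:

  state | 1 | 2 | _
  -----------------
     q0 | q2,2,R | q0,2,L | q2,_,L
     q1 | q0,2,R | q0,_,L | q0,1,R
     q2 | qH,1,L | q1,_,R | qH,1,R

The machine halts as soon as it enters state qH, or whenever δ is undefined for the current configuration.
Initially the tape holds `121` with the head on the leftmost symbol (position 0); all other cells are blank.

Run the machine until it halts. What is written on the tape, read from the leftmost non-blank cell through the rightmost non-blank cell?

q0 | [1]21__   read 1 → write 2, move R, go to q2
q2 | 2[2]1__   read 2 → write _, move R, go to q1
q1 | 2_[1]__   read 1 → write 2, move R, go to q0
q0 | 2_2[_]_   read _ → write _, move L, go to q2
q2 | 2_[2]__   read 2 → write _, move R, go to q1
q1 | 2__[_]_   read _ → write 1, move R, go to q0
q0 | 2__1[_]   read _ → write _, move L, go to q2
q2 | 2__[1]_   read 1 → write 1, move L, go to qH
qH | 2_[_]1_
The non-blank tape span at halt is 2__1.

2__1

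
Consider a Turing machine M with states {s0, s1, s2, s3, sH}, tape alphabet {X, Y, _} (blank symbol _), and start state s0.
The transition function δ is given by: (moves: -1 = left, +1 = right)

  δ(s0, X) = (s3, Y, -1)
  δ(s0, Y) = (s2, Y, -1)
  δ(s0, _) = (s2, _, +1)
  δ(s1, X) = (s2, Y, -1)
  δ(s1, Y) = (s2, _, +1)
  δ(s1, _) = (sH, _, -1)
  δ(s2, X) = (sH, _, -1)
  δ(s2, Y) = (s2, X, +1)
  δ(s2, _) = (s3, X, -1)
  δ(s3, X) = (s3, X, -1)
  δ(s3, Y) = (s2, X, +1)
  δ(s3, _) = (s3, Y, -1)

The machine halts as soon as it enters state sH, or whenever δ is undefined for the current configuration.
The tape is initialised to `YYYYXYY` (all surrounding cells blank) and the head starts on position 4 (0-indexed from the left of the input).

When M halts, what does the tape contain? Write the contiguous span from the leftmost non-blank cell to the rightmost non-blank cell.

state=s0 head=4 tape=YYYY[X]YY_   (s0,X)→(s3,Y,-1)
state=s3 head=3 tape=YYY[Y]YYY_   (s3,Y)→(s2,X,+1)
state=s2 head=4 tape=YYYX[Y]YY_   (s2,Y)→(s2,X,+1)
state=s2 head=5 tape=YYYXX[Y]Y_   (s2,Y)→(s2,X,+1)
state=s2 head=6 tape=YYYXXX[Y]_   (s2,Y)→(s2,X,+1)
state=s2 head=7 tape=YYYXXXX[_]   (s2,_)→(s3,X,-1)
state=s3 head=6 tape=YYYXXX[X]X   (s3,X)→(s3,X,-1)
state=s3 head=5 tape=YYYXX[X]XX   (s3,X)→(s3,X,-1)
state=s3 head=4 tape=YYYX[X]XXX   (s3,X)→(s3,X,-1)
state=s3 head=3 tape=YYY[X]XXXX   (s3,X)→(s3,X,-1)
state=s3 head=2 tape=YY[Y]XXXXX   (s3,Y)→(s2,X,+1)
state=s2 head=3 tape=YYX[X]XXXX   (s2,X)→(sH,_,-1)
state=sH head=2 tape=YY[X]_XXXX
The non-blank tape span at halt is YYX_XXXX.

YYX_XXXX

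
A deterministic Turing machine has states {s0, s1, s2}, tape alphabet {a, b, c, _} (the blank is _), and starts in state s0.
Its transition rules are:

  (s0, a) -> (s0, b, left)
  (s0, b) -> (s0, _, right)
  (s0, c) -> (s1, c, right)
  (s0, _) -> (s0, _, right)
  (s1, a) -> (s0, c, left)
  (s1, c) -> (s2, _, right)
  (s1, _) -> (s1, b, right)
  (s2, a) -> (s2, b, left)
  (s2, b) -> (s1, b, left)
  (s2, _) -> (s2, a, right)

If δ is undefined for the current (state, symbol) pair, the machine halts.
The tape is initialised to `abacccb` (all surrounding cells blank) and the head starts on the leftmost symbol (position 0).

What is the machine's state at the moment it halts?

s2

state=s0 head=0 tape=_[a]bacccb   (s0,a)→(s0,b,left)
state=s0 head=-1 tape=[_]bbacccb   (s0,_)→(s0,_,right)
state=s0 head=0 tape=_[b]bacccb   (s0,b)→(s0,_,right)
state=s0 head=1 tape=__[b]acccb   (s0,b)→(s0,_,right)
state=s0 head=2 tape=___[a]cccb   (s0,a)→(s0,b,left)
state=s0 head=1 tape=__[_]bcccb   (s0,_)→(s0,_,right)
state=s0 head=2 tape=___[b]cccb   (s0,b)→(s0,_,right)
state=s0 head=3 tape=____[c]ccb   (s0,c)→(s1,c,right)
state=s1 head=4 tape=____c[c]cb   (s1,c)→(s2,_,right)
state=s2 head=5 tape=____c_[c]b
No transition is defined for (s2, c); M halts in state s2.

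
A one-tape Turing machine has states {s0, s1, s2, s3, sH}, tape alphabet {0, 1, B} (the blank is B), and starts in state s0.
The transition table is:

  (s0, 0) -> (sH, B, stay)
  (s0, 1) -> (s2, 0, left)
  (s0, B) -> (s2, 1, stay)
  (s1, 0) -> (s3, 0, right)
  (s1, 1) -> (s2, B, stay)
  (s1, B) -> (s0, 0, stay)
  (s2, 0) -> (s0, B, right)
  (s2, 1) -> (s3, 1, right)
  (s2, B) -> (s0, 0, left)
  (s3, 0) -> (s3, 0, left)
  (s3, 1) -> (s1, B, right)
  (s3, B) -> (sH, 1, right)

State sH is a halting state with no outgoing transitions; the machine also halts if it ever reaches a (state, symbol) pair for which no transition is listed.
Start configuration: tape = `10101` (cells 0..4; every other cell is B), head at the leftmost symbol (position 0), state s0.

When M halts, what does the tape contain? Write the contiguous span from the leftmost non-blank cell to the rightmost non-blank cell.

1000101

state=s0 head=0 tape=BB[1]0101   (s0,1)→(s2,0,left)
state=s2 head=-1 tape=B[B]00101   (s2,B)→(s0,0,left)
state=s0 head=-2 tape=[B]000101   (s0,B)→(s2,1,stay)
state=s2 head=-2 tape=[1]000101   (s2,1)→(s3,1,right)
state=s3 head=-1 tape=1[0]00101   (s3,0)→(s3,0,left)
state=s3 head=-2 tape=[1]000101   (s3,1)→(s1,B,right)
state=s1 head=-1 tape=B[0]00101   (s1,0)→(s3,0,right)
state=s3 head=0 tape=B0[0]0101   (s3,0)→(s3,0,left)
state=s3 head=-1 tape=B[0]00101   (s3,0)→(s3,0,left)
state=s3 head=-2 tape=[B]000101   (s3,B)→(sH,1,right)
state=sH head=-1 tape=1[0]00101
The non-blank tape span at halt is 1000101.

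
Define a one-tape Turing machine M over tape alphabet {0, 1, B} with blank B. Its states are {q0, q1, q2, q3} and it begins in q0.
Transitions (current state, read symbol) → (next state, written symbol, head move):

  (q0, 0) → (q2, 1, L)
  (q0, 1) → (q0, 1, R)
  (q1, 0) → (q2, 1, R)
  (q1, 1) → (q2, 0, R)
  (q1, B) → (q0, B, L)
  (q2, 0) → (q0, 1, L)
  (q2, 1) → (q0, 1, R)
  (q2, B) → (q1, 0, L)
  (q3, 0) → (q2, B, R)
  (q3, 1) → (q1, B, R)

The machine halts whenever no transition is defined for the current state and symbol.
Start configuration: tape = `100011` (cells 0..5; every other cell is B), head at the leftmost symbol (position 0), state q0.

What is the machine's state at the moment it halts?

q0 | [1]00011B   read 1 → write 1, move R, go to q0
q0 | 1[0]0011B   read 0 → write 1, move L, go to q2
q2 | [1]10011B   read 1 → write 1, move R, go to q0
q0 | 1[1]0011B   read 1 → write 1, move R, go to q0
q0 | 11[0]011B   read 0 → write 1, move L, go to q2
q2 | 1[1]1011B   read 1 → write 1, move R, go to q0
q0 | 11[1]011B   read 1 → write 1, move R, go to q0
q0 | 111[0]11B   read 0 → write 1, move L, go to q2
q2 | 11[1]111B   read 1 → write 1, move R, go to q0
q0 | 111[1]11B   read 1 → write 1, move R, go to q0
q0 | 1111[1]1B   read 1 → write 1, move R, go to q0
q0 | 11111[1]B   read 1 → write 1, move R, go to q0
q0 | 111111[B]
No transition is defined for (q0, B); M halts in state q0.

q0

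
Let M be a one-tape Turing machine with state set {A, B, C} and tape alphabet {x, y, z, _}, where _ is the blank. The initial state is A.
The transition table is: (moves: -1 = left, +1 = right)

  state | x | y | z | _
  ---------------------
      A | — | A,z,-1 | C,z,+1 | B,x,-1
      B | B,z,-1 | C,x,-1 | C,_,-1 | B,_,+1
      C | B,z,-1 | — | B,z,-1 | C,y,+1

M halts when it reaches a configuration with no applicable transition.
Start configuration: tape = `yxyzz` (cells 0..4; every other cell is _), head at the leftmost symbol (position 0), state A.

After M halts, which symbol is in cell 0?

z

state=A head=0 tape=__[y]xyzz   (A,y)→(A,z,-1)
state=A head=-1 tape=_[_]zxyzz   (A,_)→(B,x,-1)
state=B head=-2 tape=[_]xzxyzz   (B,_)→(B,_,+1)
state=B head=-1 tape=_[x]zxyzz   (B,x)→(B,z,-1)
state=B head=-2 tape=[_]zzxyzz   (B,_)→(B,_,+1)
state=B head=-1 tape=_[z]zxyzz   (B,z)→(C,_,-1)
state=C head=-2 tape=[_]_zxyzz   (C,_)→(C,y,+1)
state=C head=-1 tape=y[_]zxyzz   (C,_)→(C,y,+1)
state=C head=0 tape=yy[z]xyzz   (C,z)→(B,z,-1)
state=B head=-1 tape=y[y]zxyzz   (B,y)→(C,x,-1)
state=C head=-2 tape=[y]xzxyzz
Cell 0 holds z when M halts.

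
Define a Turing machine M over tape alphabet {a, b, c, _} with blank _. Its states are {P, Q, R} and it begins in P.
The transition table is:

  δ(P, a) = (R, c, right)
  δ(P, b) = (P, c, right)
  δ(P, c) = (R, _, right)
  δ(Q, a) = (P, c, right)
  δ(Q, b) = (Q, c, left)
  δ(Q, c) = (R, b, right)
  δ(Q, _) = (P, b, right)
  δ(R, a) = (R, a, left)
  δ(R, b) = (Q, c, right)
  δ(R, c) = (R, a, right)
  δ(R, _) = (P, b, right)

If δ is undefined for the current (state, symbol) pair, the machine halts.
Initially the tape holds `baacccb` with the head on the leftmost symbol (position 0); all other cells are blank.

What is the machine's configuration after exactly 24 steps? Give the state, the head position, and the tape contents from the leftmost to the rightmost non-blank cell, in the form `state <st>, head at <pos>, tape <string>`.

state=P head=0 tape=_[b]aacccb   (P,b)→(P,c,right)
state=P head=1 tape=_c[a]acccb   (P,a)→(R,c,right)
state=R head=2 tape=_cc[a]cccb   (R,a)→(R,a,left)
state=R head=1 tape=_c[c]acccb   (R,c)→(R,a,right)
state=R head=2 tape=_ca[a]cccb   (R,a)→(R,a,left)
state=R head=1 tape=_c[a]acccb   (R,a)→(R,a,left)
state=R head=0 tape=_[c]aacccb   (R,c)→(R,a,right)
state=R head=1 tape=_a[a]acccb   (R,a)→(R,a,left)
state=R head=0 tape=_[a]aacccb   (R,a)→(R,a,left)
state=R head=-1 tape=[_]aaacccb   (R,_)→(P,b,right)
state=P head=0 tape=b[a]aacccb   (P,a)→(R,c,right)
state=R head=1 tape=bc[a]acccb   (R,a)→(R,a,left)
state=R head=0 tape=b[c]aacccb   (R,c)→(R,a,right)
state=R head=1 tape=ba[a]acccb   (R,a)→(R,a,left)
state=R head=0 tape=b[a]aacccb   (R,a)→(R,a,left)
state=R head=-1 tape=[b]aaacccb   (R,b)→(Q,c,right)
state=Q head=0 tape=c[a]aacccb   (Q,a)→(P,c,right)
state=P head=1 tape=cc[a]acccb   (P,a)→(R,c,right)
state=R head=2 tape=ccc[a]cccb   (R,a)→(R,a,left)
state=R head=1 tape=cc[c]acccb   (R,c)→(R,a,right)
state=R head=2 tape=cca[a]cccb   (R,a)→(R,a,left)
state=R head=1 tape=cc[a]acccb   (R,a)→(R,a,left)
state=R head=0 tape=c[c]aacccb   (R,c)→(R,a,right)
state=R head=1 tape=ca[a]acccb   (R,a)→(R,a,left)
state=R head=0 tape=c[a]aacccb
After 24 steps: state R, head at 0, tape caaacccb.

state R, head at 0, tape caaacccb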